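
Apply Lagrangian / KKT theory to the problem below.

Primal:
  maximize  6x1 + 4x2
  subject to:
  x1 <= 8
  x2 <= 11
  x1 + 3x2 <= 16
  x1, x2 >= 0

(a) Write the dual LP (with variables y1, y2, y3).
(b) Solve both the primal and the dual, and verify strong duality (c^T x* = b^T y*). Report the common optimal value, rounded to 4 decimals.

The standard primal-dual pair for 'max c^T x s.t. A x <= b, x >= 0' is:
  Dual:  min b^T y  s.t.  A^T y >= c,  y >= 0.

So the dual LP is:
  minimize  8y1 + 11y2 + 16y3
  subject to:
    y1 + y3 >= 6
    y2 + 3y3 >= 4
    y1, y2, y3 >= 0

Solving the primal: x* = (8, 2.6667).
  primal value c^T x* = 58.6667.
Solving the dual: y* = (4.6667, 0, 1.3333).
  dual value b^T y* = 58.6667.
Strong duality: c^T x* = b^T y*. Confirmed.

58.6667


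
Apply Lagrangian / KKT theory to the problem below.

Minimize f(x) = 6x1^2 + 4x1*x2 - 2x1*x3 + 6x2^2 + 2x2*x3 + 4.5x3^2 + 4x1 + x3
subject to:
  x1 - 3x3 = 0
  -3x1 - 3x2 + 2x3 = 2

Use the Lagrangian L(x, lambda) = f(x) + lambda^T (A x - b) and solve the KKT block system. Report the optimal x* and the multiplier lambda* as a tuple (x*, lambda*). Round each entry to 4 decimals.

Form the Lagrangian:
  L(x, lambda) = (1/2) x^T Q x + c^T x + lambda^T (A x - b)
Stationarity (grad_x L = 0): Q x + c + A^T lambda = 0.
Primal feasibility: A x = b.

This gives the KKT block system:
  [ Q   A^T ] [ x     ]   [-c ]
  [ A    0  ] [ lambda ] = [ b ]

Solving the linear system:
  x*      = (-0.6381, -0.1704, -0.2127)
  lambda* = (-1.109, -1.6741)
  f(x*)   = 0.2915

x* = (-0.6381, -0.1704, -0.2127), lambda* = (-1.109, -1.6741)


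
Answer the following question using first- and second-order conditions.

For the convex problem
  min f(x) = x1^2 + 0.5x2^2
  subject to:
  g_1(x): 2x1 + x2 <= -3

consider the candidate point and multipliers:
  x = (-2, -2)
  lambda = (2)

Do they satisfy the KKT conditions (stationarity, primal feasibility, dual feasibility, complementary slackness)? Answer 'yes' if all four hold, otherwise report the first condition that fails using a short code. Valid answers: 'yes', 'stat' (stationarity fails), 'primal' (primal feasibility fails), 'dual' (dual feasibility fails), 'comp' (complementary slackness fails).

Gradient of f: grad f(x) = Q x + c = (-4, -2)
Constraint values g_i(x) = a_i^T x - b_i:
  g_1((-2, -2)) = -3
Stationarity residual: grad f(x) + sum_i lambda_i a_i = (0, 0)
  -> stationarity OK
Primal feasibility (all g_i <= 0): OK
Dual feasibility (all lambda_i >= 0): OK
Complementary slackness (lambda_i * g_i(x) = 0 for all i): FAILS

Verdict: the first failing condition is complementary_slackness -> comp.

comp


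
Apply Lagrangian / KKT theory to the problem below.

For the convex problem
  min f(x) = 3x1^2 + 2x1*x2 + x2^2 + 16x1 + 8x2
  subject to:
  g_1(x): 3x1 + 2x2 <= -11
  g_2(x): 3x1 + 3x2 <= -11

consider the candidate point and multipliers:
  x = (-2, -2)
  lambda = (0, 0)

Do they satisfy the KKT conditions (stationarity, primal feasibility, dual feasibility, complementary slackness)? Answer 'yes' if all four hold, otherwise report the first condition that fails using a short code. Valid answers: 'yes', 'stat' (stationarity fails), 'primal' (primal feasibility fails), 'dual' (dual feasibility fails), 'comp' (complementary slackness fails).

Gradient of f: grad f(x) = Q x + c = (0, 0)
Constraint values g_i(x) = a_i^T x - b_i:
  g_1((-2, -2)) = 1
  g_2((-2, -2)) = -1
Stationarity residual: grad f(x) + sum_i lambda_i a_i = (0, 0)
  -> stationarity OK
Primal feasibility (all g_i <= 0): FAILS
Dual feasibility (all lambda_i >= 0): OK
Complementary slackness (lambda_i * g_i(x) = 0 for all i): OK

Verdict: the first failing condition is primal_feasibility -> primal.

primal


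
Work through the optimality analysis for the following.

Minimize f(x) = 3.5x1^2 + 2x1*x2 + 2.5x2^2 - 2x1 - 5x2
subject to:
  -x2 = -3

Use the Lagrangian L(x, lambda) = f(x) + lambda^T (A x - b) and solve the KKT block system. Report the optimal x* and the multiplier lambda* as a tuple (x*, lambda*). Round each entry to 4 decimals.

Form the Lagrangian:
  L(x, lambda) = (1/2) x^T Q x + c^T x + lambda^T (A x - b)
Stationarity (grad_x L = 0): Q x + c + A^T lambda = 0.
Primal feasibility: A x = b.

This gives the KKT block system:
  [ Q   A^T ] [ x     ]   [-c ]
  [ A    0  ] [ lambda ] = [ b ]

Solving the linear system:
  x*      = (-0.5714, 3)
  lambda* = (8.8571)
  f(x*)   = 6.3571

x* = (-0.5714, 3), lambda* = (8.8571)


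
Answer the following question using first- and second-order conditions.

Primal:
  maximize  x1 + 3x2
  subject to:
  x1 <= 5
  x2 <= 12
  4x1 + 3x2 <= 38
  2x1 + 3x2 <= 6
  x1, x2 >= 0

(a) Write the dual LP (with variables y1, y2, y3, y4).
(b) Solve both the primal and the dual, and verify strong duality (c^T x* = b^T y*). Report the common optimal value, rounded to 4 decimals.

The standard primal-dual pair for 'max c^T x s.t. A x <= b, x >= 0' is:
  Dual:  min b^T y  s.t.  A^T y >= c,  y >= 0.

So the dual LP is:
  minimize  5y1 + 12y2 + 38y3 + 6y4
  subject to:
    y1 + 4y3 + 2y4 >= 1
    y2 + 3y3 + 3y4 >= 3
    y1, y2, y3, y4 >= 0

Solving the primal: x* = (0, 2).
  primal value c^T x* = 6.
Solving the dual: y* = (0, 0, 0, 1).
  dual value b^T y* = 6.
Strong duality: c^T x* = b^T y*. Confirmed.

6


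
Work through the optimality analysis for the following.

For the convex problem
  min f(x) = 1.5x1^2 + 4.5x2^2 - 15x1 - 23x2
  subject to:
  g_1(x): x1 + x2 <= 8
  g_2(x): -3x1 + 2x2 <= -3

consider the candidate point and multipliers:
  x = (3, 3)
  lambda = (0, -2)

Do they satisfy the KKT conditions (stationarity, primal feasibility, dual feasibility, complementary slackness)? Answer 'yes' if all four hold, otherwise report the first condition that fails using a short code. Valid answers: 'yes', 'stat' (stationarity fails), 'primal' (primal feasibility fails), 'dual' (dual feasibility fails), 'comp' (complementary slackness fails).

Gradient of f: grad f(x) = Q x + c = (-6, 4)
Constraint values g_i(x) = a_i^T x - b_i:
  g_1((3, 3)) = -2
  g_2((3, 3)) = 0
Stationarity residual: grad f(x) + sum_i lambda_i a_i = (0, 0)
  -> stationarity OK
Primal feasibility (all g_i <= 0): OK
Dual feasibility (all lambda_i >= 0): FAILS
Complementary slackness (lambda_i * g_i(x) = 0 for all i): OK

Verdict: the first failing condition is dual_feasibility -> dual.

dual


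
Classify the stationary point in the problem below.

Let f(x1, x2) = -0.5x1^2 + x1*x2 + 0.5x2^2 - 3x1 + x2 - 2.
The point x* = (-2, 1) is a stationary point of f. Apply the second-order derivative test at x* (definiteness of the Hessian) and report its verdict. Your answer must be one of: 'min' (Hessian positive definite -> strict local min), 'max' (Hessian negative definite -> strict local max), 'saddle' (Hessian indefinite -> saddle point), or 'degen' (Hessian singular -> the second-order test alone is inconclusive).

Compute the Hessian H = grad^2 f:
  H = [[-1, 1], [1, 1]]
Verify stationarity: grad f(x*) = H x* + g = (0, 0).
Eigenvalues of H: -1.4142, 1.4142.
Eigenvalues have mixed signs, so H is indefinite -> x* is a saddle point.

saddle


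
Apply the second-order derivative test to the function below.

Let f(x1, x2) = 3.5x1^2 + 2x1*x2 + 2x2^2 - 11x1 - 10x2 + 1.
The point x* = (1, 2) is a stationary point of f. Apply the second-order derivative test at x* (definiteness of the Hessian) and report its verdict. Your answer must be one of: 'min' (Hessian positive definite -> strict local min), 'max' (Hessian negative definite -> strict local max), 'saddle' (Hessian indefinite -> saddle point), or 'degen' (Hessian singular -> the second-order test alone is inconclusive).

Compute the Hessian H = grad^2 f:
  H = [[7, 2], [2, 4]]
Verify stationarity: grad f(x*) = H x* + g = (0, 0).
Eigenvalues of H: 3, 8.
Both eigenvalues > 0, so H is positive definite -> x* is a strict local min.

min


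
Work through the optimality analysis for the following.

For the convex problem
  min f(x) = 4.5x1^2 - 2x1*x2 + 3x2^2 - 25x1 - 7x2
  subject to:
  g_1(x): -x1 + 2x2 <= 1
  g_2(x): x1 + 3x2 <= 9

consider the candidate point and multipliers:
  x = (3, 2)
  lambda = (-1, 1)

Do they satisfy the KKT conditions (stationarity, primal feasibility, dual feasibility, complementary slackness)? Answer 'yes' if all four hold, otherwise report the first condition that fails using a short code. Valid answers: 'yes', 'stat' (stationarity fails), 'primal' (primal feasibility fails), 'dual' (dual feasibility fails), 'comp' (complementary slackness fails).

Gradient of f: grad f(x) = Q x + c = (-2, -1)
Constraint values g_i(x) = a_i^T x - b_i:
  g_1((3, 2)) = 0
  g_2((3, 2)) = 0
Stationarity residual: grad f(x) + sum_i lambda_i a_i = (0, 0)
  -> stationarity OK
Primal feasibility (all g_i <= 0): OK
Dual feasibility (all lambda_i >= 0): FAILS
Complementary slackness (lambda_i * g_i(x) = 0 for all i): OK

Verdict: the first failing condition is dual_feasibility -> dual.

dual


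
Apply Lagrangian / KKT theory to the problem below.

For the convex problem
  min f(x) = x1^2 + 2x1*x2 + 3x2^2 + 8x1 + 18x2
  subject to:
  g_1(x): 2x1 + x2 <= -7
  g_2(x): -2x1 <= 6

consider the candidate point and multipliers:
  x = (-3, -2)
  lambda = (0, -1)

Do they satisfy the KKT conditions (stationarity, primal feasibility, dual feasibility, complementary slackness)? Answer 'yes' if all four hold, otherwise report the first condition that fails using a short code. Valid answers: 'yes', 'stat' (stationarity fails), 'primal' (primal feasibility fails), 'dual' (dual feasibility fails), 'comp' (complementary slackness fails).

Gradient of f: grad f(x) = Q x + c = (-2, 0)
Constraint values g_i(x) = a_i^T x - b_i:
  g_1((-3, -2)) = -1
  g_2((-3, -2)) = 0
Stationarity residual: grad f(x) + sum_i lambda_i a_i = (0, 0)
  -> stationarity OK
Primal feasibility (all g_i <= 0): OK
Dual feasibility (all lambda_i >= 0): FAILS
Complementary slackness (lambda_i * g_i(x) = 0 for all i): OK

Verdict: the first failing condition is dual_feasibility -> dual.

dual


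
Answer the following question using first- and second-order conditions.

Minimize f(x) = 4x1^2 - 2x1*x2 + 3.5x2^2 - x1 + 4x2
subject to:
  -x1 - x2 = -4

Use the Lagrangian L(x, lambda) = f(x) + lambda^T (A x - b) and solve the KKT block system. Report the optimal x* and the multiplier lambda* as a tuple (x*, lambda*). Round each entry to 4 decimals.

Form the Lagrangian:
  L(x, lambda) = (1/2) x^T Q x + c^T x + lambda^T (A x - b)
Stationarity (grad_x L = 0): Q x + c + A^T lambda = 0.
Primal feasibility: A x = b.

This gives the KKT block system:
  [ Q   A^T ] [ x     ]   [-c ]
  [ A    0  ] [ lambda ] = [ b ]

Solving the linear system:
  x*      = (2.1579, 1.8421)
  lambda* = (12.5789)
  f(x*)   = 27.7632

x* = (2.1579, 1.8421), lambda* = (12.5789)


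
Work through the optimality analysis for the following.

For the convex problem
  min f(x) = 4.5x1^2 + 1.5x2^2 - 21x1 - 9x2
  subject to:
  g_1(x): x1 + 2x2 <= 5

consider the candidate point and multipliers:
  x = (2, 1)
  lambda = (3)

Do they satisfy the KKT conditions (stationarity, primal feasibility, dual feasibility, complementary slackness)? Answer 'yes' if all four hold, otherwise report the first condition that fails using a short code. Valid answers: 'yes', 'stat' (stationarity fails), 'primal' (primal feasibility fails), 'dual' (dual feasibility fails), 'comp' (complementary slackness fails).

Gradient of f: grad f(x) = Q x + c = (-3, -6)
Constraint values g_i(x) = a_i^T x - b_i:
  g_1((2, 1)) = -1
Stationarity residual: grad f(x) + sum_i lambda_i a_i = (0, 0)
  -> stationarity OK
Primal feasibility (all g_i <= 0): OK
Dual feasibility (all lambda_i >= 0): OK
Complementary slackness (lambda_i * g_i(x) = 0 for all i): FAILS

Verdict: the first failing condition is complementary_slackness -> comp.

comp


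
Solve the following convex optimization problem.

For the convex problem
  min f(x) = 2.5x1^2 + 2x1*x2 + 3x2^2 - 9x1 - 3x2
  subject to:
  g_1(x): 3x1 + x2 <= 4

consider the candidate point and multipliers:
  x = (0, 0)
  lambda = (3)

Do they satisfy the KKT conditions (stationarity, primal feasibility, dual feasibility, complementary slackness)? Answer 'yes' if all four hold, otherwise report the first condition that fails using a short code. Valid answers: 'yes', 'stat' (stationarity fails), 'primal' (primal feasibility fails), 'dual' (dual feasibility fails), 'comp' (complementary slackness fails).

Gradient of f: grad f(x) = Q x + c = (-9, -3)
Constraint values g_i(x) = a_i^T x - b_i:
  g_1((0, 0)) = -4
Stationarity residual: grad f(x) + sum_i lambda_i a_i = (0, 0)
  -> stationarity OK
Primal feasibility (all g_i <= 0): OK
Dual feasibility (all lambda_i >= 0): OK
Complementary slackness (lambda_i * g_i(x) = 0 for all i): FAILS

Verdict: the first failing condition is complementary_slackness -> comp.

comp


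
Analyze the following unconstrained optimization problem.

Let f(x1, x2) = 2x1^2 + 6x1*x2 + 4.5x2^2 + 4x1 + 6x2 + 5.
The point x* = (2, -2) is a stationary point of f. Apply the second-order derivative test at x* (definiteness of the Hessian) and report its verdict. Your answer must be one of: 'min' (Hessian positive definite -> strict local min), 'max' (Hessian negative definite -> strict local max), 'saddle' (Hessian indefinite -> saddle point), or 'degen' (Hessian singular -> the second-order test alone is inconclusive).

Compute the Hessian H = grad^2 f:
  H = [[4, 6], [6, 9]]
Verify stationarity: grad f(x*) = H x* + g = (0, 0).
Eigenvalues of H: 0, 13.
H has a zero eigenvalue (singular; positive semidefinite but not definite), so H is neither positive definite, negative definite, nor indefinite. The second-order test alone is inconclusive -> degen.
(Indeed, f is constant along the null direction of H through x*, so x* is not a strict local extremum.)

degen


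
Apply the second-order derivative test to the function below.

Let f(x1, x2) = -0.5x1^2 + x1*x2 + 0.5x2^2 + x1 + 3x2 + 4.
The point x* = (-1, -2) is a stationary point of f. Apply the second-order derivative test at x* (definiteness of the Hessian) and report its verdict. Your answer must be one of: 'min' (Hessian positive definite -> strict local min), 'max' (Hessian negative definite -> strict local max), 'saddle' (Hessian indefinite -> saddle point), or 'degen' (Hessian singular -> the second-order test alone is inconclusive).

Compute the Hessian H = grad^2 f:
  H = [[-1, 1], [1, 1]]
Verify stationarity: grad f(x*) = H x* + g = (0, 0).
Eigenvalues of H: -1.4142, 1.4142.
Eigenvalues have mixed signs, so H is indefinite -> x* is a saddle point.

saddle


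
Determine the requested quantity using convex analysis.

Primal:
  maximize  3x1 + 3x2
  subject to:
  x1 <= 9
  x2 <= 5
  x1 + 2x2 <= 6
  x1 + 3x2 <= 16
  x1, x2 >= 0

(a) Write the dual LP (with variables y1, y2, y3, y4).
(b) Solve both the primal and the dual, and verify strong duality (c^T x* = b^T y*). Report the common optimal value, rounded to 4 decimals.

The standard primal-dual pair for 'max c^T x s.t. A x <= b, x >= 0' is:
  Dual:  min b^T y  s.t.  A^T y >= c,  y >= 0.

So the dual LP is:
  minimize  9y1 + 5y2 + 6y3 + 16y4
  subject to:
    y1 + y3 + y4 >= 3
    y2 + 2y3 + 3y4 >= 3
    y1, y2, y3, y4 >= 0

Solving the primal: x* = (6, 0).
  primal value c^T x* = 18.
Solving the dual: y* = (0, 0, 3, 0).
  dual value b^T y* = 18.
Strong duality: c^T x* = b^T y*. Confirmed.

18


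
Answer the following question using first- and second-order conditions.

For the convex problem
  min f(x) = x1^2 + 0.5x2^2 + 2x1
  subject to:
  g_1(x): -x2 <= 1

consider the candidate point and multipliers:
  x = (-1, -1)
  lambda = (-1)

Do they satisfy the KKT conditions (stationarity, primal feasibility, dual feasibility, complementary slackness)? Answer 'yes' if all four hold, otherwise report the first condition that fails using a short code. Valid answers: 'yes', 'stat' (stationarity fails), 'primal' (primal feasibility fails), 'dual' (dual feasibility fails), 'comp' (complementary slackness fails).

Gradient of f: grad f(x) = Q x + c = (0, -1)
Constraint values g_i(x) = a_i^T x - b_i:
  g_1((-1, -1)) = 0
Stationarity residual: grad f(x) + sum_i lambda_i a_i = (0, 0)
  -> stationarity OK
Primal feasibility (all g_i <= 0): OK
Dual feasibility (all lambda_i >= 0): FAILS
Complementary slackness (lambda_i * g_i(x) = 0 for all i): OK

Verdict: the first failing condition is dual_feasibility -> dual.

dual


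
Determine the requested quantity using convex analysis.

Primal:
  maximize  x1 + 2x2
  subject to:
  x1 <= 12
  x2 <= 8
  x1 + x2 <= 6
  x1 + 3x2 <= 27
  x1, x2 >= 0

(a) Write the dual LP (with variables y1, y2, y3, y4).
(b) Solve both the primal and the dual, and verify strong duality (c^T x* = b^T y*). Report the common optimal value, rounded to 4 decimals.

The standard primal-dual pair for 'max c^T x s.t. A x <= b, x >= 0' is:
  Dual:  min b^T y  s.t.  A^T y >= c,  y >= 0.

So the dual LP is:
  minimize  12y1 + 8y2 + 6y3 + 27y4
  subject to:
    y1 + y3 + y4 >= 1
    y2 + y3 + 3y4 >= 2
    y1, y2, y3, y4 >= 0

Solving the primal: x* = (0, 6).
  primal value c^T x* = 12.
Solving the dual: y* = (0, 0, 2, 0).
  dual value b^T y* = 12.
Strong duality: c^T x* = b^T y*. Confirmed.

12


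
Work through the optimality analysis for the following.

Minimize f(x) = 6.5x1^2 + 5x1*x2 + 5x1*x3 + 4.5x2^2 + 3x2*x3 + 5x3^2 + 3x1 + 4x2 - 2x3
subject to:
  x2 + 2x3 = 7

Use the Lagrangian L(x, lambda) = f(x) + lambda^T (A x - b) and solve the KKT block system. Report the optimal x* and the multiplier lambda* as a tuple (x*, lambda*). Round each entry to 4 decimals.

Form the Lagrangian:
  L(x, lambda) = (1/2) x^T Q x + c^T x + lambda^T (A x - b)
Stationarity (grad_x L = 0): Q x + c + A^T lambda = 0.
Primal feasibility: A x = b.

This gives the KKT block system:
  [ Q   A^T ] [ x     ]   [-c ]
  [ A    0  ] [ lambda ] = [ b ]

Solving the linear system:
  x*      = (-1.7194, 0.741, 3.1295)
  lambda* = (-11.4604)
  f(x*)   = 35.8849

x* = (-1.7194, 0.741, 3.1295), lambda* = (-11.4604)


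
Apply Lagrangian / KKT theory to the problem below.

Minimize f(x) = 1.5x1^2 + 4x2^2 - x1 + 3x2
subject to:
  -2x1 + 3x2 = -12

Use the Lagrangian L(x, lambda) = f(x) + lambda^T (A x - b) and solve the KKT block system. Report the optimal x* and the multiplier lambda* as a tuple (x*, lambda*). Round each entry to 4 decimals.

Form the Lagrangian:
  L(x, lambda) = (1/2) x^T Q x + c^T x + lambda^T (A x - b)
Stationarity (grad_x L = 0): Q x + c + A^T lambda = 0.
Primal feasibility: A x = b.

This gives the KKT block system:
  [ Q   A^T ] [ x     ]   [-c ]
  [ A    0  ] [ lambda ] = [ b ]

Solving the linear system:
  x*      = (3.1017, -1.9322)
  lambda* = (4.1525)
  f(x*)   = 20.4661

x* = (3.1017, -1.9322), lambda* = (4.1525)


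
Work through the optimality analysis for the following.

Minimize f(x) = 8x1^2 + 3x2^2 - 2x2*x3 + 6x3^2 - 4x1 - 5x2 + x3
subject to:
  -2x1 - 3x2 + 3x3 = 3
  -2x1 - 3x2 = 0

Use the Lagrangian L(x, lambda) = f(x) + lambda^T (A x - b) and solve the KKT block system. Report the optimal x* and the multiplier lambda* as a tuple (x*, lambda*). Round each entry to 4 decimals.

Form the Lagrangian:
  L(x, lambda) = (1/2) x^T Q x + c^T x + lambda^T (A x - b)
Stationarity (grad_x L = 0): Q x + c + A^T lambda = 0.
Primal feasibility: A x = b.

This gives the KKT block system:
  [ Q   A^T ] [ x     ]   [-c ]
  [ A    0  ] [ lambda ] = [ b ]

Solving the linear system:
  x*      = (-0.0357, 0.0238, 1)
  lambda* = (-4.3175, 2.0317)
  f(x*)   = 6.9881

x* = (-0.0357, 0.0238, 1), lambda* = (-4.3175, 2.0317)


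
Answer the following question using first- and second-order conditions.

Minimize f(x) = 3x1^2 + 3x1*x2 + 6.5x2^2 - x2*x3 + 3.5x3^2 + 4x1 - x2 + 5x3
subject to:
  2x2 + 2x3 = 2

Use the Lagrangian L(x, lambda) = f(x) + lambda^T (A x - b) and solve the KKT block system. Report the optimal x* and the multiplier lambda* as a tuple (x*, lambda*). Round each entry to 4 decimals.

Form the Lagrangian:
  L(x, lambda) = (1/2) x^T Q x + c^T x + lambda^T (A x - b)
Stationarity (grad_x L = 0): Q x + c + A^T lambda = 0.
Primal feasibility: A x = b.

This gives the KKT block system:
  [ Q   A^T ] [ x     ]   [-c ]
  [ A    0  ] [ lambda ] = [ b ]

Solving the linear system:
  x*      = (-1.0569, 0.7805, 0.2195)
  lambda* = (-2.878)
  f(x*)   = 0.9228

x* = (-1.0569, 0.7805, 0.2195), lambda* = (-2.878)


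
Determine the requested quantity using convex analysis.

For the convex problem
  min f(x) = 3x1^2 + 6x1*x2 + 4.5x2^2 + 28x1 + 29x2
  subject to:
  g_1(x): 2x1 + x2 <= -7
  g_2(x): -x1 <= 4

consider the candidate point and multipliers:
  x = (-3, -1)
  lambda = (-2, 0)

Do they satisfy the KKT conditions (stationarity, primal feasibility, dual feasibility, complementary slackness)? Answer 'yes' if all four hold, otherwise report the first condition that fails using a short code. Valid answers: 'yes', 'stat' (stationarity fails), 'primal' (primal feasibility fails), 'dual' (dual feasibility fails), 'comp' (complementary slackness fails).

Gradient of f: grad f(x) = Q x + c = (4, 2)
Constraint values g_i(x) = a_i^T x - b_i:
  g_1((-3, -1)) = 0
  g_2((-3, -1)) = -1
Stationarity residual: grad f(x) + sum_i lambda_i a_i = (0, 0)
  -> stationarity OK
Primal feasibility (all g_i <= 0): OK
Dual feasibility (all lambda_i >= 0): FAILS
Complementary slackness (lambda_i * g_i(x) = 0 for all i): OK

Verdict: the first failing condition is dual_feasibility -> dual.

dual


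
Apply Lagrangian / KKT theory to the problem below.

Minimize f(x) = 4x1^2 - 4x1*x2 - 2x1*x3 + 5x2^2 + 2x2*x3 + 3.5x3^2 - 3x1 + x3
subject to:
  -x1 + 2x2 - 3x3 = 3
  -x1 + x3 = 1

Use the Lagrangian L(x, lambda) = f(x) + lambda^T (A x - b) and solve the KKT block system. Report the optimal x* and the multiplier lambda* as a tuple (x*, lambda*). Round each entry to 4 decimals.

Form the Lagrangian:
  L(x, lambda) = (1/2) x^T Q x + c^T x + lambda^T (A x - b)
Stationarity (grad_x L = 0): Q x + c + A^T lambda = 0.
Primal feasibility: A x = b.

This gives the KKT block system:
  [ Q   A^T ] [ x     ]   [-c ]
  [ A    0  ] [ lambda ] = [ b ]

Solving the linear system:
  x*      = (-1.4186, 0.1628, -0.4186)
  lambda* = (-3.2326, -10.9302)
  f(x*)   = 12.2326

x* = (-1.4186, 0.1628, -0.4186), lambda* = (-3.2326, -10.9302)


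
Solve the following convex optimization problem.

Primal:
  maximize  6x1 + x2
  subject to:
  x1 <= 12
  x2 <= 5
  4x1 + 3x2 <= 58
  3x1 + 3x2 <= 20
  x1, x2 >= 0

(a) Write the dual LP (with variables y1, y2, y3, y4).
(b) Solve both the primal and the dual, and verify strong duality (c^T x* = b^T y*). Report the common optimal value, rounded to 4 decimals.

The standard primal-dual pair for 'max c^T x s.t. A x <= b, x >= 0' is:
  Dual:  min b^T y  s.t.  A^T y >= c,  y >= 0.

So the dual LP is:
  minimize  12y1 + 5y2 + 58y3 + 20y4
  subject to:
    y1 + 4y3 + 3y4 >= 6
    y2 + 3y3 + 3y4 >= 1
    y1, y2, y3, y4 >= 0

Solving the primal: x* = (6.6667, 0).
  primal value c^T x* = 40.
Solving the dual: y* = (0, 0, 0, 2).
  dual value b^T y* = 40.
Strong duality: c^T x* = b^T y*. Confirmed.

40


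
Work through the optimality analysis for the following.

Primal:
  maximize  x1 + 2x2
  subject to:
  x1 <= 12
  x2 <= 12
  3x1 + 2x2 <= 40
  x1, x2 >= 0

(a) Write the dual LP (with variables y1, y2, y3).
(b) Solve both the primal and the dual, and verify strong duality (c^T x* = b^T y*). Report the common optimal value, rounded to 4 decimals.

The standard primal-dual pair for 'max c^T x s.t. A x <= b, x >= 0' is:
  Dual:  min b^T y  s.t.  A^T y >= c,  y >= 0.

So the dual LP is:
  minimize  12y1 + 12y2 + 40y3
  subject to:
    y1 + 3y3 >= 1
    y2 + 2y3 >= 2
    y1, y2, y3 >= 0

Solving the primal: x* = (5.3333, 12).
  primal value c^T x* = 29.3333.
Solving the dual: y* = (0, 1.3333, 0.3333).
  dual value b^T y* = 29.3333.
Strong duality: c^T x* = b^T y*. Confirmed.

29.3333


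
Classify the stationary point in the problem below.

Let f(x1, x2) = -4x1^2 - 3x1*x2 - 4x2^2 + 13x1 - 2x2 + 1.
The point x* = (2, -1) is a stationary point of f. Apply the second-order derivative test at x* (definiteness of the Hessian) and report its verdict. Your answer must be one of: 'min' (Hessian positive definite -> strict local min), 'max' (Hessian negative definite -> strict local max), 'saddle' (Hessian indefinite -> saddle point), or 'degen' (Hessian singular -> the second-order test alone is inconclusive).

Compute the Hessian H = grad^2 f:
  H = [[-8, -3], [-3, -8]]
Verify stationarity: grad f(x*) = H x* + g = (0, 0).
Eigenvalues of H: -11, -5.
Both eigenvalues < 0, so H is negative definite -> x* is a strict local max.

max


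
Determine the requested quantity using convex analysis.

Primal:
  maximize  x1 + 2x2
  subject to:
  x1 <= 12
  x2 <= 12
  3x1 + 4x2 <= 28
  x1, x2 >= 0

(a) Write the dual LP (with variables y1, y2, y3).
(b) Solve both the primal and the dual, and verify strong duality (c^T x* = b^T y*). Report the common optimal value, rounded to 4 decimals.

The standard primal-dual pair for 'max c^T x s.t. A x <= b, x >= 0' is:
  Dual:  min b^T y  s.t.  A^T y >= c,  y >= 0.

So the dual LP is:
  minimize  12y1 + 12y2 + 28y3
  subject to:
    y1 + 3y3 >= 1
    y2 + 4y3 >= 2
    y1, y2, y3 >= 0

Solving the primal: x* = (0, 7).
  primal value c^T x* = 14.
Solving the dual: y* = (0, 0, 0.5).
  dual value b^T y* = 14.
Strong duality: c^T x* = b^T y*. Confirmed.

14


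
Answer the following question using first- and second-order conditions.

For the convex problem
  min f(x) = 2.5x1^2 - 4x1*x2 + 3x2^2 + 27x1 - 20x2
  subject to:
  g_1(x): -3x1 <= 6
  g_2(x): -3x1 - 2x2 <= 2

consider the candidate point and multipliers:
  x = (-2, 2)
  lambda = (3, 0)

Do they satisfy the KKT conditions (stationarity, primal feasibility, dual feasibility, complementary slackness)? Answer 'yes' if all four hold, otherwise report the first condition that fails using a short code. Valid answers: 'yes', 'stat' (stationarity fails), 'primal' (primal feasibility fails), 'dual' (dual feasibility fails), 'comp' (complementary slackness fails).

Gradient of f: grad f(x) = Q x + c = (9, 0)
Constraint values g_i(x) = a_i^T x - b_i:
  g_1((-2, 2)) = 0
  g_2((-2, 2)) = 0
Stationarity residual: grad f(x) + sum_i lambda_i a_i = (0, 0)
  -> stationarity OK
Primal feasibility (all g_i <= 0): OK
Dual feasibility (all lambda_i >= 0): OK
Complementary slackness (lambda_i * g_i(x) = 0 for all i): OK

Verdict: yes, KKT holds.

yes


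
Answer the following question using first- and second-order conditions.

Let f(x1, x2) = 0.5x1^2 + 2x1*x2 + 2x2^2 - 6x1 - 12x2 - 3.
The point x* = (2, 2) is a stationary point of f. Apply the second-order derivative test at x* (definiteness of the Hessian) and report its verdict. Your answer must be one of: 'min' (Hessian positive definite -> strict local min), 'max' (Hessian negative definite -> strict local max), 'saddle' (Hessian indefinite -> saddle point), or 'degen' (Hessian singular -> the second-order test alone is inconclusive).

Compute the Hessian H = grad^2 f:
  H = [[1, 2], [2, 4]]
Verify stationarity: grad f(x*) = H x* + g = (0, 0).
Eigenvalues of H: 0, 5.
H has a zero eigenvalue (singular; positive semidefinite but not definite), so H is neither positive definite, negative definite, nor indefinite. The second-order test alone is inconclusive -> degen.
(Indeed, f is constant along the null direction of H through x*, so x* is not a strict local extremum.)

degen


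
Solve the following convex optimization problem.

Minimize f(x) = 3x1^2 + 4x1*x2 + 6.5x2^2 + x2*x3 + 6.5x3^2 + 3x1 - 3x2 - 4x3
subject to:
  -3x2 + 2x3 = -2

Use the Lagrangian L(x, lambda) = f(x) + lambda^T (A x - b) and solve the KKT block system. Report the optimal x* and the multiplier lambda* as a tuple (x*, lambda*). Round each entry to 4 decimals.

Form the Lagrangian:
  L(x, lambda) = (1/2) x^T Q x + c^T x + lambda^T (A x - b)
Stationarity (grad_x L = 0): Q x + c + A^T lambda = 0.
Primal feasibility: A x = b.

This gives the KKT block system:
  [ Q   A^T ] [ x     ]   [-c ]
  [ A    0  ] [ lambda ] = [ b ]

Solving the linear system:
  x*      = (-0.9932, 0.7397, 0.1096)
  lambda* = (0.9178)
  f(x*)   = -1.9007

x* = (-0.9932, 0.7397, 0.1096), lambda* = (0.9178)


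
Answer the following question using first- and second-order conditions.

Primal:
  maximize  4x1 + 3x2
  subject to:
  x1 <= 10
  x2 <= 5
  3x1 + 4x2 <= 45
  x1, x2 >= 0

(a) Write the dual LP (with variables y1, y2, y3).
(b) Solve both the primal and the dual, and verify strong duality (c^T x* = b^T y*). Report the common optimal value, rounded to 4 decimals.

The standard primal-dual pair for 'max c^T x s.t. A x <= b, x >= 0' is:
  Dual:  min b^T y  s.t.  A^T y >= c,  y >= 0.

So the dual LP is:
  minimize  10y1 + 5y2 + 45y3
  subject to:
    y1 + 3y3 >= 4
    y2 + 4y3 >= 3
    y1, y2, y3 >= 0

Solving the primal: x* = (10, 3.75).
  primal value c^T x* = 51.25.
Solving the dual: y* = (1.75, 0, 0.75).
  dual value b^T y* = 51.25.
Strong duality: c^T x* = b^T y*. Confirmed.

51.25


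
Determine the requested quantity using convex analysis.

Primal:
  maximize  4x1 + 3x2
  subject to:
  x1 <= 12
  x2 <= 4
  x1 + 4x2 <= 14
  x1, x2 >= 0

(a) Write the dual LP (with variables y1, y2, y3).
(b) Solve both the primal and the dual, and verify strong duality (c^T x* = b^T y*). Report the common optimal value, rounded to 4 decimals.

The standard primal-dual pair for 'max c^T x s.t. A x <= b, x >= 0' is:
  Dual:  min b^T y  s.t.  A^T y >= c,  y >= 0.

So the dual LP is:
  minimize  12y1 + 4y2 + 14y3
  subject to:
    y1 + y3 >= 4
    y2 + 4y3 >= 3
    y1, y2, y3 >= 0

Solving the primal: x* = (12, 0.5).
  primal value c^T x* = 49.5.
Solving the dual: y* = (3.25, 0, 0.75).
  dual value b^T y* = 49.5.
Strong duality: c^T x* = b^T y*. Confirmed.

49.5


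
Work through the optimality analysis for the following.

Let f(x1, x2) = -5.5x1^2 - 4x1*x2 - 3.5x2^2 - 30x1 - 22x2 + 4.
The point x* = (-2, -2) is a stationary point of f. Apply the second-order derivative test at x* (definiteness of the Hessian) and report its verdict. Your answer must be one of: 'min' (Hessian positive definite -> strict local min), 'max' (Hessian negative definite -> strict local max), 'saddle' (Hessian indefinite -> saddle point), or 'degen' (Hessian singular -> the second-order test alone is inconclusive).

Compute the Hessian H = grad^2 f:
  H = [[-11, -4], [-4, -7]]
Verify stationarity: grad f(x*) = H x* + g = (0, 0).
Eigenvalues of H: -13.4721, -4.5279.
Both eigenvalues < 0, so H is negative definite -> x* is a strict local max.

max


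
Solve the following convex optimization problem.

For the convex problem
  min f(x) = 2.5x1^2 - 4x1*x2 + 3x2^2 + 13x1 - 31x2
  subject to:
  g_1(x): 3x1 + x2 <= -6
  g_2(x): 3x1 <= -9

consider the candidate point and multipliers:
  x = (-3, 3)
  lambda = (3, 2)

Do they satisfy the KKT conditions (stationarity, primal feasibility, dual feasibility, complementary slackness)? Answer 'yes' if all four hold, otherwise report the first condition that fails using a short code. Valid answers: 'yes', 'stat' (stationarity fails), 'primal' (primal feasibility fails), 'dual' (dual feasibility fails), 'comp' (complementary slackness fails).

Gradient of f: grad f(x) = Q x + c = (-14, -1)
Constraint values g_i(x) = a_i^T x - b_i:
  g_1((-3, 3)) = 0
  g_2((-3, 3)) = 0
Stationarity residual: grad f(x) + sum_i lambda_i a_i = (1, 2)
  -> stationarity FAILS
Primal feasibility (all g_i <= 0): OK
Dual feasibility (all lambda_i >= 0): OK
Complementary slackness (lambda_i * g_i(x) = 0 for all i): OK

Verdict: the first failing condition is stationarity -> stat.

stat


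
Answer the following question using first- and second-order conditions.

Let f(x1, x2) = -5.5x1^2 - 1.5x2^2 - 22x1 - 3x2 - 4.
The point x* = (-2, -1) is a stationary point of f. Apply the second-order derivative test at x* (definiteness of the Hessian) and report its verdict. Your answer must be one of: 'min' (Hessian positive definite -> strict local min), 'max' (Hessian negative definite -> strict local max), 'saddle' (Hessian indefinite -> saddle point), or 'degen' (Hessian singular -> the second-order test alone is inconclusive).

Compute the Hessian H = grad^2 f:
  H = [[-11, 0], [0, -3]]
Verify stationarity: grad f(x*) = H x* + g = (0, 0).
Eigenvalues of H: -11, -3.
Both eigenvalues < 0, so H is negative definite -> x* is a strict local max.

max


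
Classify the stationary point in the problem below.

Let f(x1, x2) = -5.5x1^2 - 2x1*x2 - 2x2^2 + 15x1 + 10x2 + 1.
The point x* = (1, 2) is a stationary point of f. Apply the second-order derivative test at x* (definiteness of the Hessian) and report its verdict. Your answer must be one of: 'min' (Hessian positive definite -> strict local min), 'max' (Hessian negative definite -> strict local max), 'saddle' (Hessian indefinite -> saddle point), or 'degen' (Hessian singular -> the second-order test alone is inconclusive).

Compute the Hessian H = grad^2 f:
  H = [[-11, -2], [-2, -4]]
Verify stationarity: grad f(x*) = H x* + g = (0, 0).
Eigenvalues of H: -11.5311, -3.4689.
Both eigenvalues < 0, so H is negative definite -> x* is a strict local max.

max


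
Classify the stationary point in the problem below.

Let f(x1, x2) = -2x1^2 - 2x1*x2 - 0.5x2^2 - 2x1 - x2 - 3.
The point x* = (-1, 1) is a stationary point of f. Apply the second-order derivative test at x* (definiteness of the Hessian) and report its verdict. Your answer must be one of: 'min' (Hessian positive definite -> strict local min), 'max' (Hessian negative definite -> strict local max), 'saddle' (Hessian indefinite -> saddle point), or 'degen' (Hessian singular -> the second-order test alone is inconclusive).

Compute the Hessian H = grad^2 f:
  H = [[-4, -2], [-2, -1]]
Verify stationarity: grad f(x*) = H x* + g = (0, 0).
Eigenvalues of H: -5, 0.
H has a zero eigenvalue (singular; negative semidefinite but not definite), so H is neither positive definite, negative definite, nor indefinite. The second-order test alone is inconclusive -> degen.
(Indeed, f is constant along the null direction of H through x*, so x* is not a strict local extremum.)

degen


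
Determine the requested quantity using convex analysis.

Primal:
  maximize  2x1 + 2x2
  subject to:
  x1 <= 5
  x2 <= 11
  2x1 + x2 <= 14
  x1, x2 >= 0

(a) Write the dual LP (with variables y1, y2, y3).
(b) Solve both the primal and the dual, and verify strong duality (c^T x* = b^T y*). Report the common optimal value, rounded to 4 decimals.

The standard primal-dual pair for 'max c^T x s.t. A x <= b, x >= 0' is:
  Dual:  min b^T y  s.t.  A^T y >= c,  y >= 0.

So the dual LP is:
  minimize  5y1 + 11y2 + 14y3
  subject to:
    y1 + 2y3 >= 2
    y2 + y3 >= 2
    y1, y2, y3 >= 0

Solving the primal: x* = (1.5, 11).
  primal value c^T x* = 25.
Solving the dual: y* = (0, 1, 1).
  dual value b^T y* = 25.
Strong duality: c^T x* = b^T y*. Confirmed.

25


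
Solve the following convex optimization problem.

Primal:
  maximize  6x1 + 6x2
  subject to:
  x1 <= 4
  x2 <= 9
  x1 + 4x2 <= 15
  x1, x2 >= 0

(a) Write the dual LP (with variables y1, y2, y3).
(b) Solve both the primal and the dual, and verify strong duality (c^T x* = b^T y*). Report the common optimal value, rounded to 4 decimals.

The standard primal-dual pair for 'max c^T x s.t. A x <= b, x >= 0' is:
  Dual:  min b^T y  s.t.  A^T y >= c,  y >= 0.

So the dual LP is:
  minimize  4y1 + 9y2 + 15y3
  subject to:
    y1 + y3 >= 6
    y2 + 4y3 >= 6
    y1, y2, y3 >= 0

Solving the primal: x* = (4, 2.75).
  primal value c^T x* = 40.5.
Solving the dual: y* = (4.5, 0, 1.5).
  dual value b^T y* = 40.5.
Strong duality: c^T x* = b^T y*. Confirmed.

40.5


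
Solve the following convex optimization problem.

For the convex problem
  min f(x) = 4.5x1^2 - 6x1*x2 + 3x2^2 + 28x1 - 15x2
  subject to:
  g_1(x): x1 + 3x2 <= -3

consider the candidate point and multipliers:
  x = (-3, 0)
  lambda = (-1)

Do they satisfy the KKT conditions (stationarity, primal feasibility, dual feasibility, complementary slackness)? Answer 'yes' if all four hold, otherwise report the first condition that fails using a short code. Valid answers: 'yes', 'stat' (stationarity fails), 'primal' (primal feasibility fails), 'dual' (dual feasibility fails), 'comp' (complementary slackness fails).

Gradient of f: grad f(x) = Q x + c = (1, 3)
Constraint values g_i(x) = a_i^T x - b_i:
  g_1((-3, 0)) = 0
Stationarity residual: grad f(x) + sum_i lambda_i a_i = (0, 0)
  -> stationarity OK
Primal feasibility (all g_i <= 0): OK
Dual feasibility (all lambda_i >= 0): FAILS
Complementary slackness (lambda_i * g_i(x) = 0 for all i): OK

Verdict: the first failing condition is dual_feasibility -> dual.

dual


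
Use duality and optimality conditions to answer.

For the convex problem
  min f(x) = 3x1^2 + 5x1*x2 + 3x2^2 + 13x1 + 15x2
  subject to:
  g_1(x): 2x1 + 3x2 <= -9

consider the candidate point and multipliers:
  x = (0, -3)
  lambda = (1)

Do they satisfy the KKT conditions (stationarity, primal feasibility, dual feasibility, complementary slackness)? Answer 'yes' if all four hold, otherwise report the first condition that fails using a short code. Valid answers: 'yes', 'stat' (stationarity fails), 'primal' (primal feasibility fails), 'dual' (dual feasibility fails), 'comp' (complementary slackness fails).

Gradient of f: grad f(x) = Q x + c = (-2, -3)
Constraint values g_i(x) = a_i^T x - b_i:
  g_1((0, -3)) = 0
Stationarity residual: grad f(x) + sum_i lambda_i a_i = (0, 0)
  -> stationarity OK
Primal feasibility (all g_i <= 0): OK
Dual feasibility (all lambda_i >= 0): OK
Complementary slackness (lambda_i * g_i(x) = 0 for all i): OK

Verdict: yes, KKT holds.

yes


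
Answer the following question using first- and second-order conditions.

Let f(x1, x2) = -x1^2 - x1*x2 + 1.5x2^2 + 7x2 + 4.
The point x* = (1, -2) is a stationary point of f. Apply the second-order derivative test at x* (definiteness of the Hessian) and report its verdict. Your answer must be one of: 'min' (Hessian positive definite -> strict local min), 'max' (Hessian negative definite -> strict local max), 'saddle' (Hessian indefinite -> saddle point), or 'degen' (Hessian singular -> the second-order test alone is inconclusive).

Compute the Hessian H = grad^2 f:
  H = [[-2, -1], [-1, 3]]
Verify stationarity: grad f(x*) = H x* + g = (0, 0).
Eigenvalues of H: -2.1926, 3.1926.
Eigenvalues have mixed signs, so H is indefinite -> x* is a saddle point.

saddle


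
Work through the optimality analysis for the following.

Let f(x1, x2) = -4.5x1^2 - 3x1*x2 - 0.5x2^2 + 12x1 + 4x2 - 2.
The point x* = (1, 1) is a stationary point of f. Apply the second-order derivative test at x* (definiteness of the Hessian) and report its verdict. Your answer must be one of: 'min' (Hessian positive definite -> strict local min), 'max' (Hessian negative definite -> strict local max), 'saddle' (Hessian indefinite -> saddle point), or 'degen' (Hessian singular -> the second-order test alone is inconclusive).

Compute the Hessian H = grad^2 f:
  H = [[-9, -3], [-3, -1]]
Verify stationarity: grad f(x*) = H x* + g = (0, 0).
Eigenvalues of H: -10, 0.
H has a zero eigenvalue (singular; negative semidefinite but not definite), so H is neither positive definite, negative definite, nor indefinite. The second-order test alone is inconclusive -> degen.
(Indeed, f is constant along the null direction of H through x*, so x* is not a strict local extremum.)

degen


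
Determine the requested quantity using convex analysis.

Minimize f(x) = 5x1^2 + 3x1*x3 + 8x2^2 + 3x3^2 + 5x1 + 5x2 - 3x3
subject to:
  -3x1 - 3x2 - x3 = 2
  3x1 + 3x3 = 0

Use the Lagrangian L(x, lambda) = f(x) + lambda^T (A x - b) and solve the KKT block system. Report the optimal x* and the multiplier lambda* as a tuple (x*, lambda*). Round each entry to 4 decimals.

Form the Lagrangian:
  L(x, lambda) = (1/2) x^T Q x + c^T x + lambda^T (A x - b)
Stationarity (grad_x L = 0): Q x + c + A^T lambda = 0.
Primal feasibility: A x = b.

This gives the KKT block system:
  [ Q   A^T ] [ x     ]   [-c ]
  [ A    0  ] [ lambda ] = [ b ]

Solving the linear system:
  x*      = (-0.6883, -0.2078, 0.6883)
  lambda* = (0.5584, 0.4978)
  f(x*)   = -3.8312

x* = (-0.6883, -0.2078, 0.6883), lambda* = (0.5584, 0.4978)


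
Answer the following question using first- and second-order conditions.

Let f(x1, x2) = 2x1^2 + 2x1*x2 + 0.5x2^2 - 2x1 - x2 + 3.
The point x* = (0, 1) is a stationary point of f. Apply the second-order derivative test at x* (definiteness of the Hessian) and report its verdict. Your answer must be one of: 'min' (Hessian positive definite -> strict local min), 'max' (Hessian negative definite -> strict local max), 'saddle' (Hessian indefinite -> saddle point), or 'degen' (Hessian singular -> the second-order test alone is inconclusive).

Compute the Hessian H = grad^2 f:
  H = [[4, 2], [2, 1]]
Verify stationarity: grad f(x*) = H x* + g = (0, 0).
Eigenvalues of H: 0, 5.
H has a zero eigenvalue (singular; positive semidefinite but not definite), so H is neither positive definite, negative definite, nor indefinite. The second-order test alone is inconclusive -> degen.
(Indeed, f is constant along the null direction of H through x*, so x* is not a strict local extremum.)

degen
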